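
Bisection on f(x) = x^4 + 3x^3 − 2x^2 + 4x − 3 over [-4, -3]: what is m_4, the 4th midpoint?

m = -3.5, f(m) = -20.0625 (−); new bracket [-4, -3.5]
m = -3.75, f(m) = -6.574219 (−); new bracket [-4, -3.75]
m = -3.875, f(m) = 2.381104 (+); new bracket [-3.875, -3.75]
m = -3.8125, f(m) = -2.2954 (−); new bracket [-3.875, -3.8125]

-3.8125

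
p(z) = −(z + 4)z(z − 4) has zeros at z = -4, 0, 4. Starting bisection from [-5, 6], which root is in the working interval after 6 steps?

4

m = 0.5, p(m) = 7.875 (+); new bracket [0.5, 6]
m = 3.25, p(m) = 17.671875 (+); new bracket [3.25, 6]
m = 4.625, p(m) = -24.931641 (−); new bracket [3.25, 4.625]
m = 3.9375, p(m) = 1.9534 (+); new bracket [3.9375, 4.625]
m = 4.28125, p(m) = -9.9715 (−); new bracket [3.9375, 4.28125]
m = 4.109375, p(m) = -3.6449 (−); new bracket [3.9375, 4.109375]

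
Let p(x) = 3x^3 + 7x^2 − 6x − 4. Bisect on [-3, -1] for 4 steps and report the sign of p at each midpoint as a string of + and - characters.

+++-

p(-2) = 12 > 0, so the root lies in [-3, -2]
p(-2.5) = 7.875 > 0, so the root lies in [-3, -2.5]
p(-2.75) = 3.046875 > 0, so the root lies in [-3, -2.75]
p(-2.875) = -0.1816 < 0, so the root lies in [-2.875, -2.75]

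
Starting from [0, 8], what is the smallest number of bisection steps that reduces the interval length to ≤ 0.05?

Width after n steps is 8/2^n. Need 2^n ≥ 8/0.05 = 160.
2^7 = 128 < 160 ≤ 2^8 = 256, so n = 8.

8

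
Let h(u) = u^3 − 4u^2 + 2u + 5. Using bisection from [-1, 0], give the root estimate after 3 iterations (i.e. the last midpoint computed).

-0.875

midpoint -0.5: h = 2.875 > 0 → [-1, -0.5]
midpoint -0.75: h = 0.828125 > 0 → [-1, -0.75]
midpoint -0.875: h = -0.482422 < 0 → [-0.875, -0.75]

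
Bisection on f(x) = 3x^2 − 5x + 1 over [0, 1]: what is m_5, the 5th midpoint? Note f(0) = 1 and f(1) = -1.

0.21875

f(0.5) = -0.75 < 0, so the root lies in [0, 0.5]
f(0.25) = -0.0625 < 0, so the root lies in [0, 0.25]
f(0.125) = 0.421875 > 0, so the root lies in [0.125, 0.25]
f(0.1875) = 0.168 > 0, so the root lies in [0.1875, 0.25]
f(0.21875) = 0.0498 > 0, so the root lies in [0.21875, 0.25]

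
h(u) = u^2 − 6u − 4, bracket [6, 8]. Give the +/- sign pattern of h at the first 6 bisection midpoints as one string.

h(7) = 3 > 0, so the root lies in [6, 7]
h(6.5) = -0.75 < 0, so the root lies in [6.5, 7]
h(6.75) = 1.0625 > 0, so the root lies in [6.5, 6.75]
h(6.625) = 0.1406 > 0, so the root lies in [6.5, 6.625]
h(6.5625) = -0.3086 < 0, so the root lies in [6.5625, 6.625]
h(6.59375) = -0.085 < 0, so the root lies in [6.59375, 6.625]

+-++--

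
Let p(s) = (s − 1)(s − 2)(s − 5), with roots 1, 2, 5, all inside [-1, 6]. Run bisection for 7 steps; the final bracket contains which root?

m = 2.5, p(m) = -1.875 (−); new bracket [2.5, 6]
m = 4.25, p(m) = -5.484375 (−); new bracket [4.25, 6]
m = 5.125, p(m) = 1.611328 (+); new bracket [4.25, 5.125]
m = 4.6875, p(m) = -3.0969 (−); new bracket [4.6875, 5.125]
m = 4.90625, p(m) = -1.0643 (−); new bracket [4.90625, 5.125]
m = 5.015625, p(m) = 0.1892 (+); new bracket [4.90625, 5.015625]
m = 4.9609375, p(m) = -0.4581 (−); new bracket [4.9609375, 5.015625]

5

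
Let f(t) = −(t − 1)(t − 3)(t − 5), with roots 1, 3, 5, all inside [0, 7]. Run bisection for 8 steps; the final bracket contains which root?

5

f(3.5) = 1.875 > 0, so the root lies in [3.5, 7]
f(5.25) = -2.390625 < 0, so the root lies in [3.5, 5.25]
f(4.375) = 2.900391 > 0, so the root lies in [4.375, 5.25]
f(4.8125) = 1.2957 > 0, so the root lies in [4.8125, 5.25]
f(5.03125) = -0.2559 < 0, so the root lies in [4.8125, 5.03125]
f(4.921875) = 0.5889 > 0, so the root lies in [4.921875, 5.03125]
f(4.9765625) = 0.1842 > 0, so the root lies in [4.9765625, 5.03125]
f(5.00390625) = -0.0313 < 0, so the root lies in [4.9765625, 5.00390625]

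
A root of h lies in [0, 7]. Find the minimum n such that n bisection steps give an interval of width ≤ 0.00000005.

Width after n steps is 7/2^n. Need 2^n ≥ 7/0.00000005 = 140000000.
2^27 = 134217728 < 140000000 ≤ 2^28 = 268435456, so n = 28.

28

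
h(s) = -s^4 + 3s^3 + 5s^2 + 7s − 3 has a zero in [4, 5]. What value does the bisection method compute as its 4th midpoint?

midpoint 4.5: h = -6.9375 < 0 → [4, 4.5]
midpoint 4.25: h = 21.105469 > 0 → [4.25, 4.5]
midpoint 4.375: h = 8.185303 > 0 → [4.375, 4.5]
midpoint 4.4375: h = 0.9099 > 0 → [4.4375, 4.5]

4.4375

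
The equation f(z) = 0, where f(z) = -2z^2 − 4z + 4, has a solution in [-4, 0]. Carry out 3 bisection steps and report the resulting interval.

[-3, -2.5]

m = -2, f(m) = 4 (+); new bracket [-4, -2]
m = -3, f(m) = -2 (−); new bracket [-3, -2]
m = -2.5, f(m) = 1.5 (+); new bracket [-3, -2.5]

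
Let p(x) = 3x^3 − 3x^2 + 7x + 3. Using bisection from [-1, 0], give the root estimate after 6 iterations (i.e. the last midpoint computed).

-0.359375

m = -0.5, p(m) = -1.625 (−); new bracket [-0.5, 0]
m = -0.25, p(m) = 1.015625 (+); new bracket [-0.5, -0.25]
m = -0.375, p(m) = -0.205078 (−); new bracket [-0.375, -0.25]
m = -0.3125, p(m) = 0.428 (+); new bracket [-0.375, -0.3125]
m = -0.34375, p(m) = 0.1174 (+); new bracket [-0.375, -0.34375]
m = -0.359375, p(m) = -0.0423 (−); new bracket [-0.359375, -0.34375]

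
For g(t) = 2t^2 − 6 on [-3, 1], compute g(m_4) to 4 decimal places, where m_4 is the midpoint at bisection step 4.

t = -1 gives g = -4, negative; keep [-3, -1]
t = -2 gives g = 2, positive; keep [-2, -1]
t = -1.5 gives g = -1.5, negative; keep [-2, -1.5]
t = -1.75 gives g = 0.125, positive; keep [-1.75, -1.5]

0.1250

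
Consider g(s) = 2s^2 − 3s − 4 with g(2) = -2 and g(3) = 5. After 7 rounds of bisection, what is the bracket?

m = 2.5, g(m) = 1 (+); new bracket [2, 2.5]
m = 2.25, g(m) = -0.625 (−); new bracket [2.25, 2.5]
m = 2.375, g(m) = 0.15625 (+); new bracket [2.25, 2.375]
m = 2.3125, g(m) = -0.2422 (−); new bracket [2.3125, 2.375]
m = 2.34375, g(m) = -0.0449 (−); new bracket [2.34375, 2.375]
m = 2.359375, g(m) = 0.0552 (+); new bracket [2.34375, 2.359375]
m = 2.3515625, g(m) = 0.005 (+); new bracket [2.34375, 2.3515625]

[2.34375, 2.3515625]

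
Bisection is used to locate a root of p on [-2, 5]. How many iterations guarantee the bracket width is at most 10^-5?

Width after n steps is 7/2^n. Need 2^n ≥ 7/10^-5 = 700000.
2^19 = 524288 < 700000 ≤ 2^20 = 1048576, so n = 20.

20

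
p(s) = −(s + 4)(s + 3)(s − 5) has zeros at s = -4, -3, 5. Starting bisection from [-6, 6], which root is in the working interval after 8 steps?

m = 0, p(m) = 60 (+); new bracket [0, 6]
m = 3, p(m) = 84 (+); new bracket [3, 6]
m = 4.5, p(m) = 31.875 (+); new bracket [4.5, 6]
m = 5.25, p(m) = -19.0781 (−); new bracket [4.5, 5.25]
m = 4.875, p(m) = 8.7363 (+); new bracket [4.875, 5.25]
m = 5.0625, p(m) = -4.5667 (−); new bracket [4.875, 5.0625]
m = 4.96875, p(m) = 2.2334 (+); new bracket [4.96875, 5.0625]
m = 5.015625, p(m) = -1.1292 (−); new bracket [4.96875, 5.015625]

5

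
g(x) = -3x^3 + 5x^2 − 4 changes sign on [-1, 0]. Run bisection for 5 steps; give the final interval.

[-0.75, -0.71875]

g(-0.5) = -2.375 < 0, so the root lies in [-1, -0.5]
g(-0.75) = 0.078125 > 0, so the root lies in [-0.75, -0.5]
g(-0.625) = -1.314453 < 0, so the root lies in [-0.75, -0.625]
g(-0.6875) = -0.6619 < 0, so the root lies in [-0.75, -0.6875]
g(-0.71875) = -0.3031 < 0, so the root lies in [-0.75, -0.71875]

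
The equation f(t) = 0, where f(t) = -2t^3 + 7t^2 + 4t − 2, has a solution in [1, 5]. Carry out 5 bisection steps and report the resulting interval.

[3.875, 4]

m = 3, f(m) = 19 (+); new bracket [3, 5]
m = 4, f(m) = -2 (−); new bracket [3, 4]
m = 3.5, f(m) = 12 (+); new bracket [3.5, 4]
m = 3.75, f(m) = 5.9688 (+); new bracket [3.75, 4]
m = 3.875, f(m) = 2.2383 (+); new bracket [3.875, 4]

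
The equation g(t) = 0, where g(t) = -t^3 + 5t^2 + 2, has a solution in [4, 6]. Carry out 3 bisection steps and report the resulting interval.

g(5) = 2 > 0, so the root lies in [5, 6]
g(5.5) = -13.125 < 0, so the root lies in [5, 5.5]
g(5.25) = -4.890625 < 0, so the root lies in [5, 5.25]

[5, 5.25]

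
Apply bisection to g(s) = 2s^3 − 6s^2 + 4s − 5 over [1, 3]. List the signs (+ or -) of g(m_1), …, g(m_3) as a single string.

midpoint 2: g = -5 < 0 → [2, 3]
midpoint 2.5: g = -1.25 < 0 → [2.5, 3]
midpoint 2.75: g = 2.21875 > 0 → [2.5, 2.75]

--+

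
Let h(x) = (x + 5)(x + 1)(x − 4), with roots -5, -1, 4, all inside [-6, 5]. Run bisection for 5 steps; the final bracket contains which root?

m = -0.5, h(m) = -10.125 (−); new bracket [-0.5, 5]
m = 2.25, h(m) = -41.234375 (−); new bracket [2.25, 5]
m = 3.625, h(m) = -14.958984 (−); new bracket [3.625, 5]
m = 4.3125, h(m) = 15.4602 (+); new bracket [3.625, 4.3125]
m = 3.96875, h(m) = -1.3926 (−); new bracket [3.96875, 4.3125]

4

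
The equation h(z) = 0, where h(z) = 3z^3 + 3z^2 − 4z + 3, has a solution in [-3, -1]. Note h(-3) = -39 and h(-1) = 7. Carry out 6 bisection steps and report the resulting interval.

[-1.96875, -1.9375]

m = -2, h(m) = -1 (−); new bracket [-2, -1]
m = -1.5, h(m) = 5.625 (+); new bracket [-2, -1.5]
m = -1.75, h(m) = 3.109375 (+); new bracket [-2, -1.75]
m = -1.875, h(m) = 1.2715 (+); new bracket [-2, -1.875]
m = -1.9375, h(m) = 0.1921 (+); new bracket [-2, -1.9375]
m = -1.96875, h(m) = -0.3896 (−); new bracket [-1.96875, -1.9375]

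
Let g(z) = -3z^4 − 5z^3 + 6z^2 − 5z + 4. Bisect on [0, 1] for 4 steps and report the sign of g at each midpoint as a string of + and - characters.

++--

m = 0.5, g(m) = 2.1875 (+); new bracket [0.5, 1]
m = 0.75, g(m) = 0.566406 (+); new bracket [0.75, 1]
m = 0.875, g(m) = -0.889404 (−); new bracket [0.75, 0.875]
m = 0.8125, g(m) = -0.0909 (−); new bracket [0.75, 0.8125]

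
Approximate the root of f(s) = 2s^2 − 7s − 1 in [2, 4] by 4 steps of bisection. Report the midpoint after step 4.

m = 3, f(m) = -4 (−); new bracket [3, 4]
m = 3.5, f(m) = -1 (−); new bracket [3.5, 4]
m = 3.75, f(m) = 0.875 (+); new bracket [3.5, 3.75]
m = 3.625, f(m) = -0.0938 (−); new bracket [3.625, 3.75]

3.625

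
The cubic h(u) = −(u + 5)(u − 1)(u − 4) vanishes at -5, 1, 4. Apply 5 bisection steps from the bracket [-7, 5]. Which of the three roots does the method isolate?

u = -1 gives h = -40, negative; keep [-7, -1]
u = -4 gives h = -40, negative; keep [-7, -4]
u = -5.5 gives h = 30.875, positive; keep [-5.5, -4]
u = -4.75 gives h = -12.5781, negative; keep [-5.5, -4.75]
u = -5.125 gives h = 6.9863, positive; keep [-5.125, -4.75]

-5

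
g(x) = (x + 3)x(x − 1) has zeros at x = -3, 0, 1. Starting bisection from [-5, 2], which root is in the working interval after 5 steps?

-3

midpoint -1.5: g = 5.625 > 0 → [-5, -1.5]
midpoint -3.25: g = -3.453125 < 0 → [-3.25, -1.5]
midpoint -2.375: g = 5.009766 > 0 → [-3.25, -2.375]
midpoint -2.8125: g = 2.0105 > 0 → [-3.25, -2.8125]
midpoint -3.03125: g = -0.3819 < 0 → [-3.03125, -2.8125]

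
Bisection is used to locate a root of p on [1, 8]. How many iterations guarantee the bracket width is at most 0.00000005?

28

Width after n steps is 7/2^n. Need 2^n ≥ 7/0.00000005 = 140000000.
2^27 = 134217728 < 140000000 ≤ 2^28 = 268435456, so n = 28.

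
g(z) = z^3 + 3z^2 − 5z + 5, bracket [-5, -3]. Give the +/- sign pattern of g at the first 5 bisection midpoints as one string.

+-++-

midpoint -4: g = 9 > 0 → [-5, -4]
midpoint -4.5: g = -2.875 < 0 → [-4.5, -4]
midpoint -4.25: g = 3.671875 > 0 → [-4.5, -4.25]
midpoint -4.375: g = 0.5566 > 0 → [-4.5, -4.375]
midpoint -4.4375: g = -1.1189 < 0 → [-4.4375, -4.375]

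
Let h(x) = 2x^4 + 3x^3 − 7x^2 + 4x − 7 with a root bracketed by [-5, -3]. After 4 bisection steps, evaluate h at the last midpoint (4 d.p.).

11.3228

midpoint -4: h = 185 > 0 → [-4, -3]
midpoint -3.5: h = 64.75 > 0 → [-3.5, -3]
midpoint -3.25: h = 26.210938 > 0 → [-3.25, -3]
midpoint -3.125: h = 11.3228 > 0 → [-3.125, -3]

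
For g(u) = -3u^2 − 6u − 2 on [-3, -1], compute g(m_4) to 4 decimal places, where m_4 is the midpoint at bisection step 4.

-0.1719

m = -2, g(m) = -2 (−); new bracket [-2, -1]
m = -1.5, g(m) = 0.25 (+); new bracket [-2, -1.5]
m = -1.75, g(m) = -0.6875 (−); new bracket [-1.75, -1.5]
m = -1.625, g(m) = -0.1719 (−); new bracket [-1.625, -1.5]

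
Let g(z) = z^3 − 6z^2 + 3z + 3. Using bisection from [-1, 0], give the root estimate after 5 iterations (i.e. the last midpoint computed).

midpoint -0.5: g = -0.125 < 0 → [-0.5, 0]
midpoint -0.25: g = 1.859375 > 0 → [-0.5, -0.25]
midpoint -0.375: g = 0.978516 > 0 → [-0.5, -0.375]
midpoint -0.4375: g = 0.4553 > 0 → [-0.5, -0.4375]
midpoint -0.46875: g = 0.1724 > 0 → [-0.5, -0.46875]

-0.46875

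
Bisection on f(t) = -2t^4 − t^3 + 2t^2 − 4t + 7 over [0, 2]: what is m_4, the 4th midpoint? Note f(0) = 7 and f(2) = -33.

f(1) = 2 > 0, so the root lies in [1, 2]
f(1.5) = -8 < 0, so the root lies in [1, 1.5]
f(1.25) = -1.710938 < 0, so the root lies in [1, 1.25]
f(1.125) = 0.4038 > 0, so the root lies in [1.125, 1.25]

1.125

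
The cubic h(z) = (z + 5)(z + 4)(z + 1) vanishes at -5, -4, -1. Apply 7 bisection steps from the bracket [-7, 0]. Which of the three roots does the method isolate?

midpoint -3.5: h = -1.875 < 0 → [-3.5, 0]
midpoint -1.75: h = -5.484375 < 0 → [-1.75, 0]
midpoint -0.875: h = 1.611328 > 0 → [-1.75, -0.875]
midpoint -1.3125: h = -3.0969 < 0 → [-1.3125, -0.875]
midpoint -1.09375: h = -1.0643 < 0 → [-1.09375, -0.875]
midpoint -0.984375: h = 0.1892 > 0 → [-1.09375, -0.984375]
midpoint -1.0390625: h = -0.4581 < 0 → [-1.0390625, -0.984375]

-1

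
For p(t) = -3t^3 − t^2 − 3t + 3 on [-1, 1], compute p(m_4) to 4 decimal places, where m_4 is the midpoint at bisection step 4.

midpoint 0: p = 3 > 0 → [0, 1]
midpoint 0.5: p = 0.875 > 0 → [0.5, 1]
midpoint 0.75: p = -1.078125 < 0 → [0.5, 0.75]
midpoint 0.625: p = 0.002 > 0 → [0.625, 0.75]

0.0020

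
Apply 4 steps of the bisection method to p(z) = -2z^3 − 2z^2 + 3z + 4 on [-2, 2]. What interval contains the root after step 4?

[1.25, 1.5]

p(0) = 4 > 0, so the root lies in [0, 2]
p(1) = 3 > 0, so the root lies in [1, 2]
p(1.5) = -2.75 < 0, so the root lies in [1, 1.5]
p(1.25) = 0.7188 > 0, so the root lies in [1.25, 1.5]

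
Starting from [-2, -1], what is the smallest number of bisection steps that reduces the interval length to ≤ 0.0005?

Width after n steps is 1/2^n. Need 2^n ≥ 1/0.0005 = 2000.
2^10 = 1024 < 2000 ≤ 2^11 = 2048, so n = 11.

11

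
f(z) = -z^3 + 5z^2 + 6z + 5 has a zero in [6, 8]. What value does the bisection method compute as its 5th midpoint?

z = 7 gives f = -51, negative; keep [6, 7]
z = 6.5 gives f = -19.375, negative; keep [6, 6.5]
z = 6.25 gives f = -6.328125, negative; keep [6, 6.25]
z = 6.125 gives f = -0.4551, negative; keep [6, 6.125]
z = 6.0625 gives f = 2.324, positive; keep [6.0625, 6.125]

6.0625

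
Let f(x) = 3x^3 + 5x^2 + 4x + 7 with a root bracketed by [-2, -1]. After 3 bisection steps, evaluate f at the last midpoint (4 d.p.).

0.8301

f(-1.5) = 2.125 > 0, so the root lies in [-2, -1.5]
f(-1.75) = -0.765625 < 0, so the root lies in [-1.75, -1.5]
f(-1.625) = 0.830078 > 0, so the root lies in [-1.75, -1.625]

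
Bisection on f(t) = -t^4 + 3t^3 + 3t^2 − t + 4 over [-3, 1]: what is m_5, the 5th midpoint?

midpoint -1: f = 4 > 0 → [-3, -1]
midpoint -2: f = -22 < 0 → [-2, -1]
midpoint -1.5: f = -2.9375 < 0 → [-1.5, -1]
midpoint -1.25: f = 1.6367 > 0 → [-1.5, -1.25]
midpoint -1.375: f = -0.3264 < 0 → [-1.375, -1.25]

-1.375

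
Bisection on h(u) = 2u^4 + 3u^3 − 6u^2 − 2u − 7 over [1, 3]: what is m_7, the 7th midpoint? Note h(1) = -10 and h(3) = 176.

midpoint 2: h = 21 > 0 → [1, 2]
midpoint 1.5: h = -3.25 < 0 → [1.5, 2]
midpoint 1.75: h = 5.960938 > 0 → [1.5, 1.75]
midpoint 1.625: h = 0.7251 > 0 → [1.5, 1.625]
midpoint 1.5625: h = -1.4084 < 0 → [1.5625, 1.625]
midpoint 1.59375: h = -0.3796 < 0 → [1.59375, 1.625]
midpoint 1.609375: h = 0.1631 > 0 → [1.59375, 1.609375]

1.609375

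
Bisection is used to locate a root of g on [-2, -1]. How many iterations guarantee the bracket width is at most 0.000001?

20

Width after n steps is 1/2^n. Need 2^n ≥ 1/0.000001 = 1000000.
2^19 = 524288 < 1000000 ≤ 2^20 = 1048576, so n = 20.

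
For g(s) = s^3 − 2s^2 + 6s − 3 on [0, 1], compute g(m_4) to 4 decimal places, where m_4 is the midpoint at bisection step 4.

midpoint 0.5: g = -0.375 < 0 → [0.5, 1]
midpoint 0.75: g = 0.796875 > 0 → [0.5, 0.75]
midpoint 0.625: g = 0.212891 > 0 → [0.5, 0.625]
midpoint 0.5625: g = -0.0798 < 0 → [0.5625, 0.625]

-0.0798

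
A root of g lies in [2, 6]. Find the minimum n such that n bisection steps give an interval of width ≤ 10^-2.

Width after n steps is 4/2^n. Need 2^n ≥ 4/10^-2 = 400.
2^8 = 256 < 400 ≤ 2^9 = 512, so n = 9.

9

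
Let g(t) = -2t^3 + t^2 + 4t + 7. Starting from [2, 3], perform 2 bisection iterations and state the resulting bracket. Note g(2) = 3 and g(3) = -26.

[2, 2.25]

m = 2.5, g(m) = -8 (−); new bracket [2, 2.5]
m = 2.25, g(m) = -1.71875 (−); new bracket [2, 2.25]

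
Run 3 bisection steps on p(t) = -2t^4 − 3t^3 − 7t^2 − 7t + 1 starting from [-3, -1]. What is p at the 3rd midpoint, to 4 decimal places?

m = -2, p(m) = -21 (−); new bracket [-2, -1]
m = -1.5, p(m) = -4.25 (−); new bracket [-1.5, -1]
m = -1.25, p(m) = -0.210938 (−); new bracket [-1.25, -1]

-0.2109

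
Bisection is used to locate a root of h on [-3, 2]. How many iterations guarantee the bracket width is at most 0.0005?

Width after n steps is 5/2^n. Need 2^n ≥ 5/0.0005 = 10000.
2^13 = 8192 < 10000 ≤ 2^14 = 16384, so n = 14.

14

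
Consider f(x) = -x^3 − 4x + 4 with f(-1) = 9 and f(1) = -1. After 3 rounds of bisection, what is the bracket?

[0.75, 1]

m = 0, f(m) = 4 (+); new bracket [0, 1]
m = 0.5, f(m) = 1.875 (+); new bracket [0.5, 1]
m = 0.75, f(m) = 0.578125 (+); new bracket [0.75, 1]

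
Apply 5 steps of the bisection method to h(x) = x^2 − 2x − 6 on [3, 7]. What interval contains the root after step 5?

[3.625, 3.75]

x = 5 gives h = 9, positive; keep [3, 5]
x = 4 gives h = 2, positive; keep [3, 4]
x = 3.5 gives h = -0.75, negative; keep [3.5, 4]
x = 3.75 gives h = 0.5625, positive; keep [3.5, 3.75]
x = 3.625 gives h = -0.1094, negative; keep [3.625, 3.75]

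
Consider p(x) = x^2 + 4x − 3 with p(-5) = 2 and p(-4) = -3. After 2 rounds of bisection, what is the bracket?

[-4.75, -4.5]

midpoint -4.5: p = -0.75 < 0 → [-5, -4.5]
midpoint -4.75: p = 0.5625 > 0 → [-4.75, -4.5]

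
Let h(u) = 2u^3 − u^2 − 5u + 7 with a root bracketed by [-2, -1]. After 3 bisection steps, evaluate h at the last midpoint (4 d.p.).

h(-1.5) = 5.5 > 0, so the root lies in [-2, -1.5]
h(-1.75) = 1.96875 > 0, so the root lies in [-2, -1.75]
h(-1.875) = -0.324219 < 0, so the root lies in [-1.875, -1.75]

-0.3242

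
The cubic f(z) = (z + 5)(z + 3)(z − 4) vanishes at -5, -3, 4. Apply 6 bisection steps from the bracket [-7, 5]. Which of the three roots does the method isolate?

m = -1, f(m) = -40 (−); new bracket [-1, 5]
m = 2, f(m) = -70 (−); new bracket [2, 5]
m = 3.5, f(m) = -27.625 (−); new bracket [3.5, 5]
m = 4.25, f(m) = 16.7656 (+); new bracket [3.5, 4.25]
m = 3.875, f(m) = -7.627 (−); new bracket [3.875, 4.25]
m = 4.0625, f(m) = 4.0002 (+); new bracket [3.875, 4.0625]

4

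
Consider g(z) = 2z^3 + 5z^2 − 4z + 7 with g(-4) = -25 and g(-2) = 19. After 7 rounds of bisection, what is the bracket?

z = -3 gives g = 10, positive; keep [-4, -3]
z = -3.5 gives g = -3.5, negative; keep [-3.5, -3]
z = -3.25 gives g = 4.15625, positive; keep [-3.5, -3.25]
z = -3.375 gives g = 0.5664, positive; keep [-3.5, -3.375]
z = -3.4375 gives g = -1.4058, negative; keep [-3.4375, -3.375]
z = -3.40625 gives g = -0.4046, negative; keep [-3.40625, -3.375]
z = -3.390625 gives g = 0.0846, positive; keep [-3.40625, -3.390625]

[-3.40625, -3.390625]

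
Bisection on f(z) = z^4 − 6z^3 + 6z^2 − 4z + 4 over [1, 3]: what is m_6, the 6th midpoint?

1.15625

m = 2, f(m) = -12 (−); new bracket [1, 2]
m = 1.5, f(m) = -3.6875 (−); new bracket [1, 1.5]
m = 1.25, f(m) = -0.902344 (−); new bracket [1, 1.25]
m = 1.125, f(m) = 0.1526 (+); new bracket [1.125, 1.25]
m = 1.1875, f(m) = -0.3479 (−); new bracket [1.125, 1.1875]
m = 1.15625, f(m) = -0.091 (−); new bracket [1.125, 1.15625]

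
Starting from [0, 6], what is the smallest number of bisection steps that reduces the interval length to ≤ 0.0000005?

24

Width after n steps is 6/2^n. Need 2^n ≥ 6/0.0000005 = 12000000.
2^23 = 8388608 < 12000000 ≤ 2^24 = 16777216, so n = 24.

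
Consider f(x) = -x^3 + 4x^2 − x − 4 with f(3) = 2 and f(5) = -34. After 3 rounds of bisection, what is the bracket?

[3.25, 3.5]

f(4) = -8 < 0, so the root lies in [3, 4]
f(3.5) = -1.375 < 0, so the root lies in [3, 3.5]
f(3.25) = 0.671875 > 0, so the root lies in [3.25, 3.5]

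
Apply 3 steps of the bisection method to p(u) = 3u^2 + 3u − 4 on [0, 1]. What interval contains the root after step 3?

[0.75, 0.875]

m = 0.5, p(m) = -1.75 (−); new bracket [0.5, 1]
m = 0.75, p(m) = -0.0625 (−); new bracket [0.75, 1]
m = 0.875, p(m) = 0.921875 (+); new bracket [0.75, 0.875]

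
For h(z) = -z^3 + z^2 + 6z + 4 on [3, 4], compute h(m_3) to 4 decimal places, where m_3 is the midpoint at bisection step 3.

h(3.5) = -5.625 < 0, so the root lies in [3, 3.5]
h(3.25) = -0.265625 < 0, so the root lies in [3, 3.25]
h(3.125) = 1.998047 > 0, so the root lies in [3.125, 3.25]

1.9980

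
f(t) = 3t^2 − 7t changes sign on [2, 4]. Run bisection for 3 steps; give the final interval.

t = 3 gives f = 6, positive; keep [2, 3]
t = 2.5 gives f = 1.25, positive; keep [2, 2.5]
t = 2.25 gives f = -0.5625, negative; keep [2.25, 2.5]

[2.25, 2.5]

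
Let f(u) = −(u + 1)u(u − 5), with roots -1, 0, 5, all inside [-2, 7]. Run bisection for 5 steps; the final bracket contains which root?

5

u = 2.5 gives f = 21.875, positive; keep [2.5, 7]
u = 4.75 gives f = 6.828125, positive; keep [4.75, 7]
u = 5.875 gives f = -35.341797, negative; keep [4.75, 5.875]
u = 5.3125 gives f = -10.4797, negative; keep [4.75, 5.3125]
u = 5.03125 gives f = -0.9483, negative; keep [4.75, 5.03125]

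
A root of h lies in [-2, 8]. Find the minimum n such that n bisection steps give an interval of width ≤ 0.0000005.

Width after n steps is 10/2^n. Need 2^n ≥ 10/0.0000005 = 20000000.
2^24 = 16777216 < 20000000 ≤ 2^25 = 33554432, so n = 25.

25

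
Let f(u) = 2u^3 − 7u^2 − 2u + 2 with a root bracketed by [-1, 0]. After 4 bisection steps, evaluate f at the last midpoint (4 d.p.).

midpoint -0.5: f = 1 > 0 → [-1, -0.5]
midpoint -0.75: f = -1.28125 < 0 → [-0.75, -0.5]
midpoint -0.625: f = 0.027344 > 0 → [-0.75, -0.625]
midpoint -0.6875: f = -0.5835 < 0 → [-0.6875, -0.625]

-0.5835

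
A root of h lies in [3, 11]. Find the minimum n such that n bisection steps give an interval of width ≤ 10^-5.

20

Width after n steps is 8/2^n. Need 2^n ≥ 8/10^-5 = 800000.
2^19 = 524288 < 800000 ≤ 2^20 = 1048576, so n = 20.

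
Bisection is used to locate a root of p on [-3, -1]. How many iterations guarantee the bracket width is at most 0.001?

11

Width after n steps is 2/2^n. Need 2^n ≥ 2/0.001 = 2000.
2^10 = 1024 < 2000 ≤ 2^11 = 2048, so n = 11.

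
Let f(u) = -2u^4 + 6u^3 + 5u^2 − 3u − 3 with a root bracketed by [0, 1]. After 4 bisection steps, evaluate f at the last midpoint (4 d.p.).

u = 0.5 gives f = -2.625, negative; keep [0.5, 1]
u = 0.75 gives f = -0.539062, negative; keep [0.75, 1]
u = 0.875 gives f = 1.050293, positive; keep [0.75, 0.875]
u = 0.8125 gives f = 0.2099, positive; keep [0.75, 0.8125]

0.2099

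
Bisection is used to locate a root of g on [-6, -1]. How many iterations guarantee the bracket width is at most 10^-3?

Width after n steps is 5/2^n. Need 2^n ≥ 5/10^-3 = 5000.
2^12 = 4096 < 5000 ≤ 2^13 = 8192, so n = 13.

13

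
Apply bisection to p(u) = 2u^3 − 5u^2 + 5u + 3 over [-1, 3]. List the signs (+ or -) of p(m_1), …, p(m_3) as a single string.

p(1) = 5 > 0, so the root lies in [-1, 1]
p(0) = 3 > 0, so the root lies in [-1, 0]
p(-0.5) = -1 < 0, so the root lies in [-0.5, 0]

++-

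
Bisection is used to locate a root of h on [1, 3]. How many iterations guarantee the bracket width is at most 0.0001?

15

Width after n steps is 2/2^n. Need 2^n ≥ 2/0.0001 = 20000.
2^14 = 16384 < 20000 ≤ 2^15 = 32768, so n = 15.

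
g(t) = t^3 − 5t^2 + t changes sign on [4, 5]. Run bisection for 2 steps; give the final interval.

[4.75, 5]

t = 4.5 gives g = -5.625, negative; keep [4.5, 5]
t = 4.75 gives g = -0.890625, negative; keep [4.75, 5]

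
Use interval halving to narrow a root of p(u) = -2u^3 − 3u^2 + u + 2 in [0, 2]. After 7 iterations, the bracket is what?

m = 1, p(m) = -2 (−); new bracket [0, 1]
m = 0.5, p(m) = 1.5 (+); new bracket [0.5, 1]
m = 0.75, p(m) = 0.21875 (+); new bracket [0.75, 1]
m = 0.875, p(m) = -0.7617 (−); new bracket [0.75, 0.875]
m = 0.8125, p(m) = -0.2407 (−); new bracket [0.75, 0.8125]
m = 0.78125, p(m) = -0.0035 (−); new bracket [0.75, 0.78125]
m = 0.765625, p(m) = 0.1095 (+); new bracket [0.765625, 0.78125]

[0.765625, 0.78125]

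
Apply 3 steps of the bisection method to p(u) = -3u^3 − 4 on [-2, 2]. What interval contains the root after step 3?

[-1.5, -1]

m = 0, p(m) = -4 (−); new bracket [-2, 0]
m = -1, p(m) = -1 (−); new bracket [-2, -1]
m = -1.5, p(m) = 6.125 (+); new bracket [-1.5, -1]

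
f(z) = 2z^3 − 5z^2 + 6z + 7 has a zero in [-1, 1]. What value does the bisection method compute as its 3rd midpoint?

-0.75

f(0) = 7 > 0, so the root lies in [-1, 0]
f(-0.5) = 2.5 > 0, so the root lies in [-1, -0.5]
f(-0.75) = -1.15625 < 0, so the root lies in [-0.75, -0.5]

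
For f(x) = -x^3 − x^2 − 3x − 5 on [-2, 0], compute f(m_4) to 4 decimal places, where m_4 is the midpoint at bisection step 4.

-0.1660

x = -1 gives f = -2, negative; keep [-2, -1]
x = -1.5 gives f = 0.625, positive; keep [-1.5, -1]
x = -1.25 gives f = -0.859375, negative; keep [-1.5, -1.25]
x = -1.375 gives f = -0.166, negative; keep [-1.5, -1.375]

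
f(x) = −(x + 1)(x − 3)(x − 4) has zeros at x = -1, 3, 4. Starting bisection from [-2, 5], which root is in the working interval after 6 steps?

m = 1.5, f(m) = -9.375 (−); new bracket [-2, 1.5]
m = -0.25, f(m) = -10.359375 (−); new bracket [-2, -0.25]
m = -1.125, f(m) = 2.642578 (+); new bracket [-1.125, -0.25]
m = -0.6875, f(m) = -5.4016 (−); new bracket [-1.125, -0.6875]
m = -0.90625, f(m) = -1.7967 (−); new bracket [-1.125, -0.90625]
m = -1.015625, f(m) = 0.3147 (+); new bracket [-1.015625, -0.90625]

-1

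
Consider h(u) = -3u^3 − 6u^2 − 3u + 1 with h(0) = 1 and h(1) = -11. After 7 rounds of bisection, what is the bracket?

h(0.5) = -2.375 < 0, so the root lies in [0, 0.5]
h(0.25) = -0.171875 < 0, so the root lies in [0, 0.25]
h(0.125) = 0.525391 > 0, so the root lies in [0.125, 0.25]
h(0.1875) = 0.2068 > 0, so the root lies in [0.1875, 0.25]
h(0.21875) = 0.0252 > 0, so the root lies in [0.21875, 0.25]
h(0.234375) = -0.0713 < 0, so the root lies in [0.21875, 0.234375]
h(0.2265625) = -0.0226 < 0, so the root lies in [0.21875, 0.2265625]

[0.21875, 0.2265625]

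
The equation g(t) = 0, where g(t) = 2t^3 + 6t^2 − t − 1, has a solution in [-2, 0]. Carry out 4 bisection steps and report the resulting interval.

g(-1) = 4 > 0, so the root lies in [-1, 0]
g(-0.5) = 0.75 > 0, so the root lies in [-0.5, 0]
g(-0.25) = -0.40625 < 0, so the root lies in [-0.5, -0.25]
g(-0.375) = 0.1133 > 0, so the root lies in [-0.375, -0.25]

[-0.375, -0.25]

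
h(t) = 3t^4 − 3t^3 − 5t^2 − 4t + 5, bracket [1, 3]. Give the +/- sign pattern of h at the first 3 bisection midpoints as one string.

+--

midpoint 2: h = 1 > 0 → [1, 2]
midpoint 1.5: h = -7.1875 < 0 → [1.5, 2]
midpoint 1.75: h = -5.253906 < 0 → [1.75, 2]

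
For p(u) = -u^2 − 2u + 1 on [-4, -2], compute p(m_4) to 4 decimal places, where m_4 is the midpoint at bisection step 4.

midpoint -3: p = -2 < 0 → [-3, -2]
midpoint -2.5: p = -0.25 < 0 → [-2.5, -2]
midpoint -2.25: p = 0.4375 > 0 → [-2.5, -2.25]
midpoint -2.375: p = 0.1094 > 0 → [-2.5, -2.375]

0.1094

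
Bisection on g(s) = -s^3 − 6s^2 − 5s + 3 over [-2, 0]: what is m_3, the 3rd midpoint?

-1.75

g(-1) = 3 > 0, so the root lies in [-2, -1]
g(-1.5) = 0.375 > 0, so the root lies in [-2, -1.5]
g(-1.75) = -1.265625 < 0, so the root lies in [-1.75, -1.5]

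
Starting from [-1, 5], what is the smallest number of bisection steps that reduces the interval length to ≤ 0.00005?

17

Width after n steps is 6/2^n. Need 2^n ≥ 6/0.00005 = 120000.
2^16 = 65536 < 120000 ≤ 2^17 = 131072, so n = 17.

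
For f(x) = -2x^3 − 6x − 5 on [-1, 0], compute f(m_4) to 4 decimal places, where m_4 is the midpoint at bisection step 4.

-0.2251

m = -0.5, f(m) = -1.75 (−); new bracket [-1, -0.5]
m = -0.75, f(m) = 0.34375 (+); new bracket [-0.75, -0.5]
m = -0.625, f(m) = -0.761719 (−); new bracket [-0.75, -0.625]
m = -0.6875, f(m) = -0.2251 (−); new bracket [-0.75, -0.6875]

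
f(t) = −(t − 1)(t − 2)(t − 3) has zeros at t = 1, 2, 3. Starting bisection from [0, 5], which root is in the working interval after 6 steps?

m = 2.5, f(m) = 0.375 (+); new bracket [2.5, 5]
m = 3.75, f(m) = -3.609375 (−); new bracket [2.5, 3.75]
m = 3.125, f(m) = -0.298828 (−); new bracket [2.5, 3.125]
m = 2.8125, f(m) = 0.2761 (+); new bracket [2.8125, 3.125]
m = 2.96875, f(m) = 0.0596 (+); new bracket [2.96875, 3.125]
m = 3.046875, f(m) = -0.1004 (−); new bracket [2.96875, 3.046875]

3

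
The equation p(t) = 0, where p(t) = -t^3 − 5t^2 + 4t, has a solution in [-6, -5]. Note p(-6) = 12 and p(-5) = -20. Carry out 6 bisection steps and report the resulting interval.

[-5.703125, -5.6875]

t = -5.5 gives p = -6.875, negative; keep [-6, -5.5]
t = -5.75 gives p = 1.796875, positive; keep [-5.75, -5.5]
t = -5.625 gives p = -2.724609, negative; keep [-5.75, -5.625]
t = -5.6875 gives p = -0.511, negative; keep [-5.75, -5.6875]
t = -5.71875 gives p = 0.6311, positive; keep [-5.71875, -5.6875]
t = -5.703125 gives p = 0.0571, positive; keep [-5.703125, -5.6875]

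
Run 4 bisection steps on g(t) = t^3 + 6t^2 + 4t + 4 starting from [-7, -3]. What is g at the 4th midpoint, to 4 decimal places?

3.6719

midpoint -5: g = 9 > 0 → [-7, -5]
midpoint -6: g = -20 < 0 → [-6, -5]
midpoint -5.5: g = -2.875 < 0 → [-5.5, -5]
midpoint -5.25: g = 3.6719 > 0 → [-5.5, -5.25]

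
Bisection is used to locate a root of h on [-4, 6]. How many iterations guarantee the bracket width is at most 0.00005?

Width after n steps is 10/2^n. Need 2^n ≥ 10/0.00005 = 200000.
2^17 = 131072 < 200000 ≤ 2^18 = 262144, so n = 18.

18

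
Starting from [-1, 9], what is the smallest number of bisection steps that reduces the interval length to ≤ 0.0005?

15

Width after n steps is 10/2^n. Need 2^n ≥ 10/0.0005 = 20000.
2^14 = 16384 < 20000 ≤ 2^15 = 32768, so n = 15.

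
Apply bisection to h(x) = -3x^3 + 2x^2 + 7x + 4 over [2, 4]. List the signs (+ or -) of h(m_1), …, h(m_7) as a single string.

midpoint 3: h = -38 < 0 → [2, 3]
midpoint 2.5: h = -12.875 < 0 → [2, 2.5]
midpoint 2.25: h = -4.296875 < 0 → [2, 2.25]
midpoint 2.125: h = -0.8809 < 0 → [2, 2.125]
midpoint 2.0625: h = 0.6243 > 0 → [2.0625, 2.125]
midpoint 2.09375: h = -0.1118 < 0 → [2.0625, 2.09375]
midpoint 2.078125: h = 0.2603 > 0 → [2.078125, 2.09375]

----+-+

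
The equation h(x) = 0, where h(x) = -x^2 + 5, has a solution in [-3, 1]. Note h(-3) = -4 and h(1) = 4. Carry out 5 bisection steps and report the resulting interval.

[-2.25, -2.125]

midpoint -1: h = 4 > 0 → [-3, -1]
midpoint -2: h = 1 > 0 → [-3, -2]
midpoint -2.5: h = -1.25 < 0 → [-2.5, -2]
midpoint -2.25: h = -0.0625 < 0 → [-2.25, -2]
midpoint -2.125: h = 0.4844 > 0 → [-2.25, -2.125]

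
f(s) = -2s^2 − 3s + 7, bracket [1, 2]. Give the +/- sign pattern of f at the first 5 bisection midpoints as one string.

s = 1.5 gives f = -2, negative; keep [1, 1.5]
s = 1.25 gives f = 0.125, positive; keep [1.25, 1.5]
s = 1.375 gives f = -0.90625, negative; keep [1.25, 1.375]
s = 1.3125 gives f = -0.3828, negative; keep [1.25, 1.3125]
s = 1.28125 gives f = -0.127, negative; keep [1.25, 1.28125]

-+---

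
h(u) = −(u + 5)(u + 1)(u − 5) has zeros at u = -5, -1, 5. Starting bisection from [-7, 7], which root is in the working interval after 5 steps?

m = 0, h(m) = 25 (+); new bracket [0, 7]
m = 3.5, h(m) = 57.375 (+); new bracket [3.5, 7]
m = 5.25, h(m) = -16.015625 (−); new bracket [3.5, 5.25]
m = 4.375, h(m) = 31.4941 (+); new bracket [4.375, 5.25]
m = 4.8125, h(m) = 10.6941 (+); new bracket [4.8125, 5.25]

5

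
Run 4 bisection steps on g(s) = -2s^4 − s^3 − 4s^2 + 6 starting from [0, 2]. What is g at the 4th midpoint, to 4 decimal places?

s = 1 gives g = -1, negative; keep [0, 1]
s = 0.5 gives g = 4.75, positive; keep [0.5, 1]
s = 0.75 gives g = 2.695312, positive; keep [0.75, 1]
s = 0.875 gives g = 1.0952, positive; keep [0.875, 1]

1.0952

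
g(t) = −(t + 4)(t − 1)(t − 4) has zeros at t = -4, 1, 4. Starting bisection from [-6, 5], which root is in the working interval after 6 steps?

-4

t = -0.5 gives g = -23.625, negative; keep [-6, -0.5]
t = -3.25 gives g = -23.109375, negative; keep [-6, -3.25]
t = -4.625 gives g = 30.322266, positive; keep [-4.625, -3.25]
t = -3.9375 gives g = -2.4495, negative; keep [-4.625, -3.9375]
t = -4.28125 gives g = 12.3006, positive; keep [-4.28125, -3.9375]
t = -4.109375 gives g = 4.5318, positive; keep [-4.109375, -3.9375]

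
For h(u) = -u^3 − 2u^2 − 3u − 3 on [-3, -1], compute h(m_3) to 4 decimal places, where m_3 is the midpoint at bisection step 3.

midpoint -2: h = 3 > 0 → [-2, -1]
midpoint -1.5: h = 0.375 > 0 → [-1.5, -1]
midpoint -1.25: h = -0.421875 < 0 → [-1.5, -1.25]

-0.4219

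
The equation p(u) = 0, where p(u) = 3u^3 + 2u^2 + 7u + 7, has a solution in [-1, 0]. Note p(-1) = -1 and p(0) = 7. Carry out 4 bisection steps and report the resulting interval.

p(-0.5) = 3.625 > 0, so the root lies in [-1, -0.5]
p(-0.75) = 1.609375 > 0, so the root lies in [-1, -0.75]
p(-0.875) = 0.396484 > 0, so the root lies in [-1, -0.875]
p(-0.9375) = -0.2766 < 0, so the root lies in [-0.9375, -0.875]

[-0.9375, -0.875]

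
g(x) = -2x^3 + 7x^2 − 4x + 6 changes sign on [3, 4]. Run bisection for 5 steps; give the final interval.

g(3.5) = -8 < 0, so the root lies in [3, 3.5]
g(3.25) = -1.71875 < 0, so the root lies in [3, 3.25]
g(3.125) = 0.824219 > 0, so the root lies in [3.125, 3.25]
g(3.1875) = -0.3999 < 0, so the root lies in [3.125, 3.1875]
g(3.15625) = 0.2238 > 0, so the root lies in [3.15625, 3.1875]

[3.15625, 3.1875]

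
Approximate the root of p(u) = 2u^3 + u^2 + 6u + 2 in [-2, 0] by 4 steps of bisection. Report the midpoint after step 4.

-0.375

p(-1) = -5 < 0, so the root lies in [-1, 0]
p(-0.5) = -1 < 0, so the root lies in [-0.5, 0]
p(-0.25) = 0.53125 > 0, so the root lies in [-0.5, -0.25]
p(-0.375) = -0.2148 < 0, so the root lies in [-0.375, -0.25]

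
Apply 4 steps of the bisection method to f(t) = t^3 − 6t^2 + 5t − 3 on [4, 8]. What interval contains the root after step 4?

t = 6 gives f = 27, positive; keep [4, 6]
t = 5 gives f = -3, negative; keep [5, 6]
t = 5.5 gives f = 9.375, positive; keep [5, 5.5]
t = 5.25 gives f = 2.5781, positive; keep [5, 5.25]

[5, 5.25]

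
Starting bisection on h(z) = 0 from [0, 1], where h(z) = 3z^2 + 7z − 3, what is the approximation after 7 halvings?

h(0.5) = 1.25 > 0, so the root lies in [0, 0.5]
h(0.25) = -1.0625 < 0, so the root lies in [0.25, 0.5]
h(0.375) = 0.046875 > 0, so the root lies in [0.25, 0.375]
h(0.3125) = -0.5195 < 0, so the root lies in [0.3125, 0.375]
h(0.34375) = -0.2393 < 0, so the root lies in [0.34375, 0.375]
h(0.359375) = -0.0969 < 0, so the root lies in [0.359375, 0.375]
h(0.3671875) = -0.0252 < 0, so the root lies in [0.3671875, 0.375]

0.3671875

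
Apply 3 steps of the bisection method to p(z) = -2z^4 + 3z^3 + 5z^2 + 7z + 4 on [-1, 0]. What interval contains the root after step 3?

[-0.75, -0.625]

m = -0.5, p(m) = 1.25 (+); new bracket [-1, -0.5]
m = -0.75, p(m) = -0.335938 (−); new bracket [-0.75, -0.5]
m = -0.625, p(m) = 0.540527 (+); new bracket [-0.75, -0.625]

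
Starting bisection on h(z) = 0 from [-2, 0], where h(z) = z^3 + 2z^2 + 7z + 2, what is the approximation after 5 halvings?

h(-1) = -4 < 0, so the root lies in [-1, 0]
h(-0.5) = -1.125 < 0, so the root lies in [-0.5, 0]
h(-0.25) = 0.359375 > 0, so the root lies in [-0.5, -0.25]
h(-0.375) = -0.3965 < 0, so the root lies in [-0.375, -0.25]
h(-0.3125) = -0.0227 < 0, so the root lies in [-0.3125, -0.25]

-0.3125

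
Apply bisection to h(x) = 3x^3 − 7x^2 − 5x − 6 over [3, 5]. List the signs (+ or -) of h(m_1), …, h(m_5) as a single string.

++++-

m = 4, h(m) = 54 (+); new bracket [3, 4]
m = 3.5, h(m) = 19.375 (+); new bracket [3, 3.5]
m = 3.25, h(m) = 6.796875 (+); new bracket [3, 3.25]
m = 3.125, h(m) = 1.5684 (+); new bracket [3, 3.125]
m = 3.0625, h(m) = -0.7961 (−); new bracket [3.0625, 3.125]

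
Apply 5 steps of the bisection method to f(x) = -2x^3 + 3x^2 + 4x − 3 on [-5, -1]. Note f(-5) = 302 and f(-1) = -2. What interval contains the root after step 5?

f(-3) = 66 > 0, so the root lies in [-3, -1]
f(-2) = 17 > 0, so the root lies in [-2, -1]
f(-1.5) = 4.5 > 0, so the root lies in [-1.5, -1]
f(-1.25) = 0.5938 > 0, so the root lies in [-1.25, -1]
f(-1.125) = -0.8555 < 0, so the root lies in [-1.25, -1.125]

[-1.25, -1.125]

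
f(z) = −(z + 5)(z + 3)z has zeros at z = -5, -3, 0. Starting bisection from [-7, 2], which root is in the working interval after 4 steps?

z = -2.5 gives f = 3.125, positive; keep [-2.5, 2]
z = -0.25 gives f = 3.265625, positive; keep [-0.25, 2]
z = 0.875 gives f = -19.919922, negative; keep [-0.25, 0.875]
z = 0.3125 gives f = -5.4993, negative; keep [-0.25, 0.3125]

0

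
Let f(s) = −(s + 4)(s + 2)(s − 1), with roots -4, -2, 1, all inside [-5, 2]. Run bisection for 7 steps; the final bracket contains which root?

1

f(-1.5) = 3.125 > 0, so the root lies in [-1.5, 2]
f(0.25) = 7.171875 > 0, so the root lies in [0.25, 2]
f(1.125) = -2.001953 < 0, so the root lies in [0.25, 1.125]
f(0.6875) = 3.9368 > 0, so the root lies in [0.6875, 1.125]
f(0.90625) = 1.3368 > 0, so the root lies in [0.90625, 1.125]
f(1.015625) = -0.2363 < 0, so the root lies in [0.90625, 1.015625]
f(0.9609375) = 0.5738 > 0, so the root lies in [0.9609375, 1.015625]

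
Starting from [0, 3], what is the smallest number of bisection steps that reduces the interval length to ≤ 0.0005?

Width after n steps is 3/2^n. Need 2^n ≥ 3/0.0005 = 6000.
2^12 = 4096 < 6000 ≤ 2^13 = 8192, so n = 13.

13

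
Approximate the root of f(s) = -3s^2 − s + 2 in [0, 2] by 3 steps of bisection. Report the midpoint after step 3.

m = 1, f(m) = -2 (−); new bracket [0, 1]
m = 0.5, f(m) = 0.75 (+); new bracket [0.5, 1]
m = 0.75, f(m) = -0.4375 (−); new bracket [0.5, 0.75]

0.75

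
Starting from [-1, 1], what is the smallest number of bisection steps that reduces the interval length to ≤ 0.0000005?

Width after n steps is 2/2^n. Need 2^n ≥ 2/0.0000005 = 4000000.
2^21 = 2097152 < 4000000 ≤ 2^22 = 4194304, so n = 22.

22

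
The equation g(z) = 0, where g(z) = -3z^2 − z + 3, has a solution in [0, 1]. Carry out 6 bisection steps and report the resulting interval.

[0.84375, 0.859375]

m = 0.5, g(m) = 1.75 (+); new bracket [0.5, 1]
m = 0.75, g(m) = 0.5625 (+); new bracket [0.75, 1]
m = 0.875, g(m) = -0.171875 (−); new bracket [0.75, 0.875]
m = 0.8125, g(m) = 0.207 (+); new bracket [0.8125, 0.875]
m = 0.84375, g(m) = 0.0205 (+); new bracket [0.84375, 0.875]
m = 0.859375, g(m) = -0.075 (−); new bracket [0.84375, 0.859375]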